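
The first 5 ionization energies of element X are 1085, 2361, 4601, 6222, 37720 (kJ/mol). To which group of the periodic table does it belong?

Look for the largest jump between consecutive ionization energies: IE5/IE4 ≈ 6.1, far larger than any earlier ratio.
That jump marks the point where a core electron is being removed. So the atom has 4 valence electrons.
A main-group element with 4 valence electrons is in group 14.

Group 14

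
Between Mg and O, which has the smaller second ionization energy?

Mg

IE_2 is the cost of taking one more electron from the +1 cation: Mg⁺ still has 1 valence electron; O⁺ still has 5 valence electrons.
All are still removing valence electrons, so compare the +1 ions as you would atoms: IE_2 generally rises across a period (higher Z_eff) and falls down a group (larger shell), subject to the usual subshell exceptions.
Valence configurations: Mg⁺ [Ne]3s¹, O⁺ [He]2s²2p³.
Tabulated IE_2 (kJ/mol): Mg 1451, O 3388.
So the second ionization energies run Mg < O.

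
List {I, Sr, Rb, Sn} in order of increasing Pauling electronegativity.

Rb < Sr < Sn < I

Rb is in period 5, group 1; Sr is in period 5, group 2; Sn is in period 5, group 14; I is in period 5, group 17.
EN rises left→right (higher Z_eff, smaller atoms) and falls top→bottom (larger, more shielded atoms).
All lie in period 5, so electronegativity increases left to right.
So from lowest to highest: Rb < Sr < Sn < I.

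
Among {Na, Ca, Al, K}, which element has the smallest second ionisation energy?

IE_2 is the cost of taking one more electron from the +1 cation: Na⁺ is the bare [Ne] core; Ca⁺ still has 1 valence electron; Al⁺ still has 2 valence electrons; K⁺ is the bare [Ar] core.
Pulling an electron out of a noble-gas core costs far more than removing a remaining valence electron, so K and Na sit at the high end of IE_2.
Valence configurations: Ca⁺ [Ar]4s¹, Al⁺ [Ne]3s².
Approximate IE_2 values (kJ/mol): Na 4562, Ca 1145, Al 1817, K 3052.
Hence IE_2: Ca < Al < K < Na.

Ca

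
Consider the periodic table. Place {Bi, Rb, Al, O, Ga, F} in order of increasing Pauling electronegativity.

Rb < Al < Ga < Bi < O < F

Atoms toward the upper right of the periodic table pull bonding electrons most strongly.
These span different periods and groups, so the two trends combine.
Al > Rb: both effects reinforce here, so Al is clearly the higher of the two.
Ga > Al: this pair runs against the simple trend — see the exception note.
Bi > Ga: period and group pull opposite ways; the across-period shift dominates (2.02 vs 1.81).
O > Bi: both effects reinforce here, so O is clearly the higher of the two.
F > O: both are in period 2; the period trend gives F the larger value.
Note the exception: Ga has a higher electronegativity than Al, contrary to the simple trend — poor shielding by filled d (and f) subshells raises the heavier element's effective nuclear charge more than the simple down-group trend predicts.
For reference (Pauling): O 3.44, F 3.98, Al 1.61, Ga 1.81, Rb 0.82, Bi 2.02.
So from lowest to highest: Rb < Al < Ga < Bi < O < F.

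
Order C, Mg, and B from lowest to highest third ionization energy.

B < C < Mg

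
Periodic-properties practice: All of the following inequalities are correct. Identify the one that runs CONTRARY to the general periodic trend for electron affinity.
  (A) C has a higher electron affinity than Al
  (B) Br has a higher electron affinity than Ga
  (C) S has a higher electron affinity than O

(C)

The general trend: electron affinity increases across a period and decreases down a group.
(A) C (period 2, group 14) vs Al (period 3, group 13): the stated order agrees with the simple trend.
(B) Br (period 4, group 17) vs Ga (period 4, group 13): the stated order agrees with the simple trend.
(C) S (period 3, group 16) vs O (period 2, group 16): the stated order contradicts the simple trend.
The exception is (C): the compact 2p subshell of O repels the added electron more than S's larger 3p does.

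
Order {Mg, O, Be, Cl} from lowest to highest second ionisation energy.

IE_2 is the cost of taking one more electron from the +1 cation: Mg⁺ still has 1 valence electron; O⁺ still has 5 valence electrons; Be⁺ still has 1 valence electron; Cl⁺ still has 6 valence electrons.
All are still removing valence electrons, so compare the +1 ions as you would atoms: IE_2 generally rises across a period (higher Z_eff) and falls down a group (larger shell), subject to the usual subshell exceptions.
Valence configurations: Mg⁺ [Ne]3s¹, O⁺ [He]2s²2p³, Be⁺ [He]2s¹, Cl⁺ [Ne]3s²3p⁴.
The numbers (kJ/mol): Mg 1451, O 3388, Be 1757, Cl 2298.
So the second ionization energies run Mg < Be < Cl < O.

Mg, Be, Cl, O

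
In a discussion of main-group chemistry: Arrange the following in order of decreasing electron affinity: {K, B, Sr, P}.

B is in period 2, group 13; P is in period 3, group 15; K is in period 4, group 1; Sr is in period 5, group 2.
Electron affinity generally becomes more exothermic across a period toward the halogens and less exothermic down a group.
Neither a single period nor a single group — weigh both effects.
B > Sr: both effects reinforce here, so B is clearly the higher of the two.
K > B: this pair runs against the simple trend — see the exception note.
P > K: both effects reinforce here, so P is clearly the higher of the two.
Note the exception: K has a higher electron affinity than B, contrary to the simple trend — B's ns²np¹ configuration gives only a small electron affinity — the sparsely filled np subshell binds an added electron weakly.
For reference (kJ/mol): B 27, P 72, K 48, Sr 5.
So from highest to lowest: P > K > B > Sr.

P > K > B > Sr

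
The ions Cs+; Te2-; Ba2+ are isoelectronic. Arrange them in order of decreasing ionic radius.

All of these have 54 electrons, so size is governed by nuclear charge alone: the more protons, the stronger the pull on the same electron cloud, and the smaller the ion.
Nuclear charges: Ba2+ (Z=56), Cs+ (Z=55), Te2- (Z=52).
Largest to smallest: Te2- > Cs+ > Ba2+.

Te2- > Cs+ > Ba2+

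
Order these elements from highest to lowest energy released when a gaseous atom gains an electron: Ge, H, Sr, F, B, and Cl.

Cl > F > Ge > H > B > Sr

H is in period 1, group 1; B is in period 2, group 13; F is in period 2, group 17; Cl is in period 3, group 17; Ge is in period 4, group 14; Sr is in period 5, group 2.
Electron affinity generally becomes more exothermic across a period toward the halogens and less exothermic down a group.
These span different periods and groups, so the two trends combine.
B > Sr: both effects reinforce here, so B is clearly the higher of the two.
H > B: period and group pull opposite ways; the down-group shift dominates (73 vs 27 kJ/mol).
Ge > H: the two effects oppose for this pair; the across-period effect wins (119 vs 73 kJ/mol).
F > Ge: relative to Ge, both the across-period and down-group shifts push F's electron affinity up.
Cl > F: this pair runs against the simple trend — see the exception note.
Note the exception: Cl has a higher electron affinity than F, contrary to the simple trend — F's small 2p subshell makes the incoming electron feel strong e⁻–e⁻ repulsion, so Cl actually releases more energy on gaining an electron.
Approximate values (kJ/mol): H 73, B 27, F 328, Cl 349, Ge 119, Sr 5.
So from highest to lowest: Cl > F > Ge > H > B > Sr.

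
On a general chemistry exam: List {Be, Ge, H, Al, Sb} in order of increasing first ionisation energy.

H is in period 1, group 1; Be is in period 2, group 2; Al is in period 3, group 13; Ge is in period 4, group 14; Sb is in period 5, group 15.
Removing the outermost electron gets harder across a period and easier down a group.
These sit on a diagonal, where the across-period and down-group effects partly cancel.
Ge > Al: period and group pull opposite ways; the across-period shift dominates (762 vs 578 kJ/mol).
Sb > Ge: period and group pull opposite ways; the across-period shift dominates (831 vs 762 kJ/mol).
Be > Sb: period and group pull opposite ways; the down-group shift dominates (900 vs 831 kJ/mol).
H > Be: period and group pull opposite ways; the down-group shift dominates (1312 vs 900 kJ/mol).
Approximate values (kJ/mol): H 1312, Be 900, Al 578, Ge 762, Sb 831.
So from lowest to highest: Al < Ge < Sb < Be < H.

Al, Ge, Sb, Be, H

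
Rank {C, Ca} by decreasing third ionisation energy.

Ca > C

The third ionization energy removes an electron from the +2 ion. For each element: C²⁺ still has 2 valence electrons; Ca²⁺ is the bare [Ar] core.
Core electrons are held far more tightly than valence electrons, so Ca tops the IE_3 order.
Approximate IE_3 values (kJ/mol): C 4620, Ca 4912.
So the third ionization energies run C < Ca.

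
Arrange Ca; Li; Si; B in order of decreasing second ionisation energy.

Consider each +1 ion: Ca⁺ still has 1 valence electron; Li⁺ is the bare [He] core; Si⁺ still has 3 valence electrons; B⁺ still has 2 valence electrons.
Core electrons are held far more tightly than valence electrons, so Li tops the IE_2 order.
Valence configurations: Ca⁺ [Ar]4s¹, Si⁺ [Ne]3s²3p¹, B⁺ [He]2s².
Tabulated IE_2 (kJ/mol): Ca 1145, Li 7298, Si 1577, B 2427.
So the second ionization energies run Ca < Si < B < Li.

Li > B > Si > Ca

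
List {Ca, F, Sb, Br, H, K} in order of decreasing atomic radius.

H is in period 1, group 1; F is in period 2, group 17; K is in period 4, group 1; Ca is in period 4, group 2; Br is in period 4, group 17; Sb is in period 5, group 15.
Across a period the added protons contract the valence shell; down a group each new principal shell makes the atom larger.
Here both period and group differ, so the two effects have to be weighed against each other.
F > H: period and group pull opposite ways; the down-group shift dominates (64 vs 32 pm).
Br > F: they share group 17; the group trend gives Br the larger value.
Sb > Br: relative to Br, both the across-period and down-group shifts push Sb's atomic radius up.
Ca > Sb: period and group pull opposite ways; the across-period shift dominates (171 vs 140 pm).
K > Ca: K lies to the left of Ca in period 4, so the across-period effect alone puts K larger.
For reference (pm): H 32, F 64, K 196, Ca 171, Br 114, Sb 140.
So from largest to smallest: K > Ca > Sb > Br > F > H.

K > Ca > Sb > Br > F > H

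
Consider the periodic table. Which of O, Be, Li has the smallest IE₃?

O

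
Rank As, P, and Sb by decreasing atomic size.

Moving right in a period, electrons are added to the same shell under a stronger nuclear pull, so atoms get smaller; moving down, a new shell is opened and atoms get larger.
All are in group 15, so atomic radius increases down the group.
So from largest to smallest: Sb > As > P.

Sb, As, P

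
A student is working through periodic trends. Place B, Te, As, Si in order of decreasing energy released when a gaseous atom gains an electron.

B is in period 2, group 13; Si is in period 3, group 14; As is in period 4, group 15; Te is in period 5, group 16.
Electron affinity generally becomes more exothermic across a period toward the halogens and less exothermic down a group.
A diagonal step moves right (one effect) and down (the opposite effect) at once.
As > B: the two effects oppose for this pair; the across-period effect wins (78 vs 27 kJ/mol).
Si > As: period and group pull opposite ways; the down-group shift dominates (134 vs 78 kJ/mol).
Te > Si: the two effects oppose for this pair; the across-period effect wins (190 vs 134 kJ/mol).
Tabulated electron affinity (kJ/mol): B 27, Si 134, As 78, Te 190.
So from highest to lowest: Te > Si > As > B.

Te > Si > As > B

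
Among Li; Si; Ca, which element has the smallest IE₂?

Ca

Consider each +1 ion: Li⁺ is the bare [He] core; Si⁺ still has 3 valence electrons; Ca⁺ still has 1 valence electron.
Breaking into a closed-shell core is much more expensive than removing a leftover valence electron — Li has the largest IE_2 here.
Valence configurations: Si⁺ [Ne]3s²3p¹, Ca⁺ [Ar]4s¹.
Tabulated IE_2 (kJ/mol): Li 7298, Si 1577, Ca 1145.
So the second ionization energies run Ca < Si < Li.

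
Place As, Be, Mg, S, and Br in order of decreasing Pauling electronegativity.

Br > S > As > Be > Mg

EN rises left→right (higher Z_eff, smaller atoms) and falls top→bottom (larger, more shielded atoms).
Neither a single period nor a single group — weigh both effects.
Be > Mg: Be sits above Mg in group 2, so the down-group effect alone puts Be higher.
As > Be: the two effects oppose for this pair; the across-period effect wins (2.18 vs 1.57).
S > As: relative to As, both the across-period and down-group shifts push S's electronegativity up.
Br > S: the two effects oppose for this pair; the across-period effect wins (2.96 vs 2.58).
For reference (Pauling): Be 1.57, Mg 1.31, S 2.58, As 2.18, Br 2.96.
So from highest to lowest: Br > S > As > Be > Mg.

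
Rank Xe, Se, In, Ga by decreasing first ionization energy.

Ga is in period 4, group 13; Se is in period 4, group 16; In is in period 5, group 13; Xe is in period 5, group 18.
First ionization energy rises across a period (greater Z_eff holds electrons more tightly) and falls down a group (valence electrons are farther from the nucleus).
Here both period and group differ, so the two effects have to be weighed against each other.
Ga > In: they share group 13; the group trend gives Ga the larger value.
Se > Ga: both are in period 4; the period trend gives Se the larger value.
Xe > Se: period and group pull opposite ways; the across-period shift dominates (1170 vs 941 kJ/mol).
Tabulated first ionization energy (kJ/mol): Ga 579, Se 941, In 558, Xe 1170.
So from highest to lowest: Xe > Se > Ga > In.

Xe > Se > Ga > In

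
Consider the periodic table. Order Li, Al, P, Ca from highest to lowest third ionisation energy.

Li > Ca > P > Al

The third ionization energy removes an electron from the +2 ion. For each element: Li²⁺ is already 1 electron into the core; Al²⁺ still has 1 valence electron; P²⁺ still has 3 valence electrons; Ca²⁺ is the bare [Ar] core.
Breaking into a closed-shell core is much more expensive than removing a leftover valence electron — Ca and Li have the largest IE_3 here.
Valence configurations: Al²⁺ [Ne]3s¹, P²⁺ [Ne]3s²3p¹.
Tabulated IE_3 (kJ/mol): Li 11815, Al 2745, P 2914, Ca 4912.
Overall IE_3 order: Al < P < Ca < Li.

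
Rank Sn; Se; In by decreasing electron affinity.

Se > Sn > In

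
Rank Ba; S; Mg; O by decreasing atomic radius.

Ba > Mg > S > O

O is in period 2, group 16; Mg is in period 3, group 2; S is in period 3, group 16; Ba is in period 6, group 2.
Moving right in a period, electrons are added to the same shell under a stronger nuclear pull, so atoms get smaller; moving down, a new shell is opened and atoms get larger.
Here both period and group differ, so the two effects have to be weighed against each other.
S > O: S sits below O in group 16, so the down-group effect alone puts S larger.
Mg > S: Mg lies to the left of S in period 3, so the across-period effect alone puts Mg larger.
Ba > Mg: Ba sits below Mg in group 2, so the down-group effect alone puts Ba larger.
For reference (pm): O 63, Mg 139, S 103, Ba 196.
So from largest to smallest: Ba > Mg > S > O.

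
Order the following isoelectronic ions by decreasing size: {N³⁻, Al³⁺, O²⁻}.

N³⁻ > O²⁻ > Al³⁺

All of these have 10 electrons, so size is governed by nuclear charge alone: the more protons, the stronger the pull on the same electron cloud, and the smaller the ion.
Nuclear charges: Al³⁺ (Z=13), O²⁻ (Z=8), N³⁻ (Z=7).
Largest to smallest: N³⁻ > O²⁻ > Al³⁺.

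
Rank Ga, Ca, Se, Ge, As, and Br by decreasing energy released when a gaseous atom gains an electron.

EA tends to increase across a period and decrease down a group, though the pattern is less regular than for IE or radius.
All lie in period 4; the across-period trend (electron affinity increases left to right) applies, with the exception below.
Note the exception: Ge has a higher electron affinity than As, contrary to the simple trend — adding an electron to As's half-filled 4p³ is unfavourable, so Ge (4p²) has the more exothermic EA.
Approximate values (kJ/mol): Ca 2, Ga 29, Ge 119, As 78, Se 195, Br 325.
So from highest to lowest: Br > Se > Ge > As > Ga > Ca.

Br, Se, Ge, As, Ga, Ca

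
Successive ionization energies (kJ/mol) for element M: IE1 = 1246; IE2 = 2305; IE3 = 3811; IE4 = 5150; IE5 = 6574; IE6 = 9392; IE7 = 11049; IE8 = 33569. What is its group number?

Look for the largest jump between consecutive ionization energies: IE8/IE7 ≈ 3.0, far larger than any earlier ratio.
That jump marks the point where a core electron is being removed. So the atom has 7 valence electrons.
A main-group element with 7 valence electrons is in group 17.

Group 17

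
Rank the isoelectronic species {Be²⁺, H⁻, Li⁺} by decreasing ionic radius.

All of these have 2 electrons, so size is governed by nuclear charge alone: the more protons, the stronger the pull on the same electron cloud, and the smaller the ion.
Nuclear charges: Be²⁺ (Z=4), Li⁺ (Z=3), H⁻ (Z=1).
Largest to smallest: H⁻ > Li⁺ > Be²⁺.

H⁻ > Li⁺ > Be²⁺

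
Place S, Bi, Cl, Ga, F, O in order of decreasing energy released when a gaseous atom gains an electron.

Cl > F > S > O > Bi > Ga

EA tends to increase across a period and decrease down a group, though the pattern is less regular than for IE or radius.
These span different periods and groups, so the two trends combine.
Bi > Ga: period and group pull opposite ways; the across-period shift dominates (91 vs 29 kJ/mol).
O > Bi: relative to Bi, both the across-period and down-group shifts push O's electron affinity up.
S > O: this pair runs against the simple trend — see the exception note.
F > S: relative to S, both the across-period and down-group shifts push F's electron affinity up.
Cl > F: this pair runs against the simple trend — see the exception note.
Note the exception: S has a higher electron affinity than O, contrary to the simple trend — the compact 2p subshell of O repels the added electron more than S's larger 3p does.
Note the exception: Cl has a higher electron affinity than F, contrary to the simple trend — F's small 2p subshell makes the incoming electron feel strong e⁻–e⁻ repulsion, so Cl actually releases more energy on gaining an electron.
For reference (kJ/mol): O 141, F 328, S 200, Cl 349, Ga 29, Bi 91.
So from highest to lowest: Cl > F > S > O > Bi > Ga.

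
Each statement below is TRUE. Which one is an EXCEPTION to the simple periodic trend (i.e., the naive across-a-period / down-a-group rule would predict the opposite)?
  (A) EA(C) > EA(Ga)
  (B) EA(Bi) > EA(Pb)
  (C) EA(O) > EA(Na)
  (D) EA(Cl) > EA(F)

The general trend: electron affinity increases across a period and decreases down a group.
(A) C (period 2, group 14) vs Ga (period 4, group 13): the stated order agrees with the simple trend.
(B) Bi (period 6, group 15) vs Pb (period 6, group 14): the stated order agrees with the simple trend.
(C) O (period 2, group 16) vs Na (period 3, group 1): the stated order agrees with the simple trend.
(D) Cl (period 3, group 17) vs F (period 2, group 17): the stated order contradicts the simple trend.
The exception is (D): F's small 2p subshell makes the incoming electron feel strong e⁻–e⁻ repulsion, so Cl actually releases more energy on gaining an electron.

(D)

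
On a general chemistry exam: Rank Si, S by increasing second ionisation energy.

Si < S

The second ionization energy removes an electron from the +1 ion. For each element: Si⁺ still has 3 valence electrons; S⁺ still has 5 valence electrons.
All are still removing valence electrons, so compare the +1 ions as you would atoms: IE_2 generally rises across a period (higher Z_eff) and falls down a group (larger shell), subject to the usual subshell exceptions.
Valence configurations: Si⁺ [Ne]3s²3p¹, S⁺ [Ne]3s²3p³.
The numbers (kJ/mol): Si 1577, S 2252.
Putting it together, IE_2: Si < S.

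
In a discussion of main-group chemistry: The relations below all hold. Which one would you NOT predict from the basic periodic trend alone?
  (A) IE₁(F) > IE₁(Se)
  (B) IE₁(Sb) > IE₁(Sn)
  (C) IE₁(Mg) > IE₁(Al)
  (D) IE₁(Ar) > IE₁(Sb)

(C)

The general trend: first ionization energy increases across a period and decreases down a group.
(A) F (period 2, group 17) vs Se (period 4, group 16): the stated order agrees with the simple trend.
(B) Sb (period 5, group 15) vs Sn (period 5, group 14): the stated order agrees with the simple trend.
(C) Mg (period 3, group 2) vs Al (period 3, group 13): the stated order contradicts the simple trend.
(D) Ar (period 3, group 18) vs Sb (period 5, group 15): the stated order agrees with the simple trend.
The exception is (C): Al's single 3p electron is easier to remove than one from Mg's filled 3s².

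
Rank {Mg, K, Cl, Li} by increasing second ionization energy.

Mg < Cl < K < Li

The second ionization energy removes an electron from the +1 ion. For each element: Mg⁺ still has 1 valence electron; K⁺ is the bare [Ar] core; Cl⁺ still has 6 valence electrons; Li⁺ is the bare [He] core.
Pulling an electron out of a noble-gas core costs far more than removing a remaining valence electron, so K and Li sit at the high end of IE_2.
Valence configurations: Mg⁺ [Ne]3s¹, Cl⁺ [Ne]3s²3p⁴.
Approximate IE_2 values (kJ/mol): Mg 1451, K 3052, Cl 2298, Li 7298.
So the second ionization energies run Mg < Cl < K < Li.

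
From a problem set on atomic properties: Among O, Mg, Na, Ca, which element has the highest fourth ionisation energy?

Mg

After 3 electrons have been removed, what remains? O³⁺ still has 3 valence electrons; Mg³⁺ is already 1 electron into the core; Na³⁺ is already 2 electrons into the core; Ca³⁺ is already 1 electron into the core.
Usually core removal costs more than valence removal, but here the competition is close: a tightly held n=2 valence electron can cost more to remove than an n=3 core electron, so the actual values have to decide it.
Tabulated IE_4 (kJ/mol): O 7469, Mg 10543, Na 9543, Ca 6491.
So the fourth ionization energies run Ca < O < Na < Mg.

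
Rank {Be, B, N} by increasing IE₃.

B < N < Be

Consider each +2 ion: Be²⁺ is the bare [He] core; B²⁺ still has 1 valence electron; N²⁺ still has 3 valence electrons.
Breaking into a closed-shell core is much more expensive than removing a leftover valence electron — Be has the largest IE_3 here.
Valence configurations: B²⁺ [He]2s¹, N²⁺ [He]2s²2p¹.
Tabulated IE_3 (kJ/mol): Be 14849, B 3660, N 4578.
Overall IE_3 order: B < N < Be.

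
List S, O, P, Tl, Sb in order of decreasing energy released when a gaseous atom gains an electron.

Adding an electron releases more energy for atoms nearer the top right (short of the noble gases).
These span different periods and groups, so the two trends combine.
P > Tl: both effects reinforce here, so P is clearly the higher of the two.
Sb > P: this pair runs against the simple trend — see the exception note.
O > Sb: both effects reinforce here, so O is clearly the higher of the two.
S > O: this pair runs against the simple trend — see the exception note.
Note the exception: Sb has a higher electron affinity than P, contrary to the simple trend — both are half-filled np³, but the pairing/repulsion penalty for the added electron shrinks as the p orbitals become larger and more diffuse down the group, and for Sb that outweighs the weaker nuclear attraction.
Note the exception: S has a higher electron affinity than O, contrary to the simple trend — the compact 2p subshell of O repels the added electron more than S's larger 3p does.
Tabulated electron affinity (kJ/mol): O 141, P 72, S 200, Sb 103, Tl 19.
So from highest to lowest: S > O > Sb > P > Tl.

S > O > Sb > P > Tl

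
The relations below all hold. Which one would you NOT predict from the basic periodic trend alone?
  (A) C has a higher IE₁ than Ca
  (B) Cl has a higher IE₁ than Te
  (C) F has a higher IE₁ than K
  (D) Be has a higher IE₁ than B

(D)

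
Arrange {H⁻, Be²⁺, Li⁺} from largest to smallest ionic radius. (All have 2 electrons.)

H⁻ > Li⁺ > Be²⁺

All of these have 2 electrons, so size is governed by nuclear charge alone: the more protons, the stronger the pull on the same electron cloud, and the smaller the ion.
Nuclear charges: Be²⁺ (Z=4), Li⁺ (Z=3), H⁻ (Z=1).
Largest to smallest: H⁻ > Li⁺ > Be²⁺.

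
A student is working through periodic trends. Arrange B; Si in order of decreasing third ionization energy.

B, Si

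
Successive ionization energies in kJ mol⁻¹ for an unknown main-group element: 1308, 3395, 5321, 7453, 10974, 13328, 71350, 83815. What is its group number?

Group 16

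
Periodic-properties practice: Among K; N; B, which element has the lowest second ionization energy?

Consider each +1 ion: K⁺ is the bare [Ar] core; N⁺ still has 4 valence electrons; B⁺ still has 2 valence electrons.
Core electrons are held far more tightly than valence electrons, so K tops the IE_2 order.
Valence configurations: N⁺ [He]2s²2p², B⁺ [He]2s².
Approximate IE_2 values (kJ/mol): K 3052, N 2856, B 2427.
So the second ionization energies run B < N < K.

B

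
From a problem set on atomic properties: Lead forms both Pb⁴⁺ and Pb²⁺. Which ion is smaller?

Pb⁴⁺

Both ions have Z = 82 protons, but Pb⁴⁺ has lost more electrons, so its remaining electrons feel a larger effective nuclear charge per electron and are pulled in more tightly.
Higher positive charge → smaller ion, so Pb²⁺ > Pb⁴⁺.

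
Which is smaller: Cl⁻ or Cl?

Forming Cl⁻ adds 1 electron to Cl. More electron–electron repulsion in the same shell, with unchanged nuclear charge, lets the cloud expand.
An anion is larger than its parent atom: Cl⁻ > Cl.

Cl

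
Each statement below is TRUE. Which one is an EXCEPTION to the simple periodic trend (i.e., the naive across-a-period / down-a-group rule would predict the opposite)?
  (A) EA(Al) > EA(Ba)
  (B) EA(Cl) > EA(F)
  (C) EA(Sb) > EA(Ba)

(B)

The general trend: electron affinity increases across a period and decreases down a group.
(A) Al (period 3, group 13) vs Ba (period 6, group 2): the stated order agrees with the simple trend.
(B) Cl (period 3, group 17) vs F (period 2, group 17): the stated order contradicts the simple trend.
(C) Sb (period 5, group 15) vs Ba (period 6, group 2): the stated order agrees with the simple trend.
The exception is (B): F's small 2p subshell makes the incoming electron feel strong e⁻–e⁻ repulsion, so Cl actually releases more energy on gaining an electron.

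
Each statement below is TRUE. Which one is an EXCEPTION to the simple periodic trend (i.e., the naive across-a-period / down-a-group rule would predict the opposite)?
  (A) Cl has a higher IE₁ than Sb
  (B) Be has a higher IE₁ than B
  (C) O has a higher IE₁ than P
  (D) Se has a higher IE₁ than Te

The general trend: IE₁ increases across a period and decreases down a group.
(A) Cl (period 3, group 17) vs Sb (period 5, group 15): the stated order agrees with the simple trend.
(B) Be (period 2, group 2) vs B (period 2, group 13): the stated order contradicts the simple trend.
(C) O (period 2, group 16) vs P (period 3, group 15): the stated order agrees with the simple trend.
(D) Se (period 4, group 16) vs Te (period 5, group 16): the stated order agrees with the simple trend.
The exception is (B): removing B's lone 2p electron is easier than breaking Be's filled 2s².

(B)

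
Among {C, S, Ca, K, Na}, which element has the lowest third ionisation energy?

After 2 electrons have been removed, what remains? C²⁺ still has 2 valence electrons; S²⁺ still has 4 valence electrons; Ca²⁺ is the bare [Ar] core; K²⁺ is already 1 electron into the core; Na²⁺ is already 1 electron into the core.
Usually core removal costs more than valence removal, but here the competition is close: a tightly held n=2 valence electron can cost more to remove than an n=3 core electron, so the actual values have to decide it.
Valence configurations: C²⁺ [He]2s², S²⁺ [Ne]3s²3p².
Approximate IE_3 values (kJ/mol): C 4620, S 3357, Ca 4912, K 4420, Na 6910.
Putting it together, IE_3: S < K < C < Ca < Na.

S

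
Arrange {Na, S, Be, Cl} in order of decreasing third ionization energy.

Be, Na, Cl, S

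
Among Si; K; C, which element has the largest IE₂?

Consider each +1 ion: Si⁺ still has 3 valence electrons; K⁺ is the bare [Ar] core; C⁺ still has 3 valence electrons.
Pulling an electron out of a noble-gas core costs far more than removing a remaining valence electron, so K sits at the high end of IE_2.
Valence configurations: Si⁺ [Ne]3s²3p¹, C⁺ [He]2s²2p¹.
Approximate IE_2 values (kJ/mol): Si 1577, K 3052, C 2353.
Putting it together, IE_2: Si < C < K.

K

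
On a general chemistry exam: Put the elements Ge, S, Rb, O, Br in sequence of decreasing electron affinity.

Br > S > O > Ge > Rb

O is in period 2, group 16; S is in period 3, group 16; Ge is in period 4, group 14; Br is in period 4, group 17; Rb is in period 5, group 1.
Adding an electron releases more energy for atoms nearer the top right (short of the noble gases).
Neither a single period nor a single group — weigh both effects.
Ge > Rb: relative to Rb, both the across-period and down-group shifts push Ge's electron affinity up.
O > Ge: relative to Ge, both the across-period and down-group shifts push O's electron affinity up.
S > O: this pair runs against the simple trend — see the exception note.
Br > S: the two effects oppose for this pair; the across-period effect wins (325 vs 200 kJ/mol).
Note the exception: S has a higher electron affinity than O, contrary to the simple trend — the compact 2p subshell of O repels the added electron more than S's larger 3p does.
For reference (kJ/mol): O 141, S 200, Ge 119, Br 325, Rb 47.
So from highest to lowest: Br > S > O > Ge > Rb.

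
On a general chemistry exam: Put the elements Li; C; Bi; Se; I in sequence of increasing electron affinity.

Li is in period 2, group 1; C is in period 2, group 14; Se is in period 4, group 16; I is in period 5, group 17; Bi is in period 6, group 15.
EA tends to increase across a period and decrease down a group, though the pattern is less regular than for IE or radius.
Here both period and group differ, so the two effects have to be weighed against each other.
Bi > Li: the two effects oppose for this pair; the across-period effect wins (91 vs 60 kJ/mol).
C > Bi: period and group pull opposite ways; the down-group shift dominates (122 vs 91 kJ/mol).
Se > C: the two effects oppose for this pair; the across-period effect wins (195 vs 122 kJ/mol).
I > Se: period and group pull opposite ways; the across-period shift dominates (295 vs 195 kJ/mol).
Tabulated electron affinity (kJ/mol): Li 60, C 122, Se 195, I 295, Bi 91.
So from lowest to highest: Li < Bi < C < Se < I.

Li < Bi < C < Se < I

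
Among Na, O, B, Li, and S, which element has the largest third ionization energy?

Li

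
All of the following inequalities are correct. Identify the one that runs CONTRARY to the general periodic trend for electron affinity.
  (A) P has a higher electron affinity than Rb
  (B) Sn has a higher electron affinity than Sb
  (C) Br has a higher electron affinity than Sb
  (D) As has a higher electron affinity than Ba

(B)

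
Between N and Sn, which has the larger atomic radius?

Sn

N is in period 2, group 15; Sn is in period 5, group 14.
Atomic radius shrinks across a period as nuclear charge pulls the same shell inward, and grows down a group as new shells are added.
Neither a single period nor a single group — weigh both effects.
Sn > N: both effects reinforce here, so Sn is clearly the larger of the two.
For reference (pm): N 71, Sn 140.
So Sn has the larger atomic radius (Sn > N).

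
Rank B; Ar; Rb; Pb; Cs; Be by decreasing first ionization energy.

Be is in period 2, group 2; B is in period 2, group 13; Ar is in period 3, group 18; Rb is in period 5, group 1; Cs is in period 6, group 1; Pb is in period 6, group 14.
Across a period the outer electron is held more tightly (higher IE₁); down a group it sits in a higher shell, more shielded, and comes off more easily.
These span different periods and groups, so the two trends combine.
Rb > Cs: Rb sits above Cs in group 1, so the down-group effect alone puts Rb higher.
Pb > Rb: period and group pull opposite ways; the across-period shift dominates (716 vs 403 kJ/mol).
B > Pb: period and group pull opposite ways; the down-group shift dominates (801 vs 716 kJ/mol).
Be > B: this pair runs against the simple trend — see the exception note.
Ar > Be: the two effects oppose for this pair; the across-period effect wins (1521 vs 900 kJ/mol).
Note the exception: Be has a higher first ionization energy than B, contrary to the simple trend — removing B's lone 2p electron is easier than breaking Be's filled 2s².
For reference (kJ/mol): Be 900, B 801, Ar 1521, Rb 403, Cs 376, Pb 716.
So from highest to lowest: Ar > Be > B > Pb > Rb > Cs.

Ar > Be > B > Pb > Rb > Cs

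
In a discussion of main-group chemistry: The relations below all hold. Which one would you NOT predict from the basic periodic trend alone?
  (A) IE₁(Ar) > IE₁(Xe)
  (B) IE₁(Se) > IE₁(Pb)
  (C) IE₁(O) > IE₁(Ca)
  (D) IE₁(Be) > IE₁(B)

The general trend: first ionisation energy increases across a period and decreases down a group.
(A) Ar (period 3, group 18) vs Xe (period 5, group 18): the stated order agrees with the simple trend.
(B) Se (period 4, group 16) vs Pb (period 6, group 14): the stated order agrees with the simple trend.
(C) O (period 2, group 16) vs Ca (period 4, group 2): the stated order agrees with the simple trend.
(D) Be (period 2, group 2) vs B (period 2, group 13): the stated order contradicts the simple trend.
The exception is (D): removing B's lone 2p electron is easier than breaking Be's filled 2s².

(D)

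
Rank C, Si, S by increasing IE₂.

Si < S < C

IE_2 is the cost of taking one more electron from the +1 cation: C⁺ still has 3 valence electrons; Si⁺ still has 3 valence electrons; S⁺ still has 5 valence electrons.
All are still removing valence electrons, so compare the +1 ions as you would atoms: IE_2 generally rises across a period (higher Z_eff) and falls down a group (larger shell), subject to the usual subshell exceptions.
Valence configurations: C⁺ [He]2s²2p¹, Si⁺ [Ne]3s²3p¹, S⁺ [Ne]3s²3p³.
Tabulated IE_2 (kJ/mol): C 2353, Si 1577, S 2252.
Overall IE_2 order: Si < S < C.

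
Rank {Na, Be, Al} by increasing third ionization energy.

IE_3 is the cost of taking one more electron from the +2 cation: Na²⁺ is already 1 electron into the core; Be²⁺ is the bare [He] core; Al²⁺ still has 1 valence electron.
Pulling an electron out of a noble-gas core costs far more than removing a remaining valence electron, so Na and Be sit at the high end of IE_3.
Approximate IE_3 values (kJ/mol): Na 6910, Be 14849, Al 2745.
Hence IE_3: Al < Na < Be.

Al < Na < Be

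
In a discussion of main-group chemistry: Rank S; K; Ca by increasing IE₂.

Ca < S < K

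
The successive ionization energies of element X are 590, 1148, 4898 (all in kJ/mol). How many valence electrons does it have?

Look for the largest jump between consecutive ionization energies: IE3/IE2 ≈ 4.3, far larger than any earlier ratio.
That jump marks the point where a core electron is being removed. So the atom has 2 valence electrons.

2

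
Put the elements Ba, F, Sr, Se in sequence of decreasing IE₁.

IE₁ increases left→right with effective nuclear charge and decreases top→bottom as the valence shell moves farther out.
These span different periods and groups, so the two trends combine.
Sr > Ba: they share group 2; the group trend gives Sr the larger value.
Se > Sr: relative to Sr, both the across-period and down-group shifts push Se's first ionization energy up.
F > Se: both effects reinforce here, so F is clearly the higher of the two.
For reference (kJ/mol): F 1681, Se 941, Sr 550, Ba 503.
So from highest to lowest: F > Se > Sr > Ba.

F, Se, Sr, Ba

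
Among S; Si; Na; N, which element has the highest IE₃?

Na

After 2 electrons have been removed, what remains? S²⁺ still has 4 valence electrons; Si²⁺ still has 2 valence electrons; Na²⁺ is already 1 electron into the core; N²⁺ still has 3 valence electrons.
Core electrons are held far more tightly than valence electrons, so Na tops the IE_3 order.
Valence configurations: S²⁺ [Ne]3s²3p², Si²⁺ [Ne]3s², N²⁺ [He]2s²2p¹.
Tabulated IE_3 (kJ/mol): S 3357, Si 3232, Na 6910, N 4578.
Putting it together, IE_3: Si < S < N < Na.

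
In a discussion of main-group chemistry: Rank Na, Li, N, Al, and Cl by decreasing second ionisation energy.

Li, Na, N, Cl, Al

IE_2 is the cost of taking one more electron from the +1 cation: Na⁺ is the bare [Ne] core; Li⁺ is the bare [He] core; N⁺ still has 4 valence electrons; Al⁺ still has 2 valence electrons; Cl⁺ still has 6 valence electrons.
Breaking into a closed-shell core is much more expensive than removing a leftover valence electron — Na and Li have the largest IE_2 here.
Valence configurations: N⁺ [He]2s²2p², Al⁺ [Ne]3s², Cl⁺ [Ne]3s²3p⁴.
The numbers (kJ/mol): Na 4562, Li 7298, N 2856, Al 1817, Cl 2298.
So the second ionization energies run Al < Cl < N < Na < Li.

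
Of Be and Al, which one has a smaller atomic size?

Be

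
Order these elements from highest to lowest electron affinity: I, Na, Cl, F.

Cl > F > I > Na

F is in period 2, group 17; Na is in period 3, group 1; Cl is in period 3, group 17; I is in period 5, group 17.
Electron affinity generally becomes more exothermic across a period toward the halogens and less exothermic down a group.
These span different periods and groups, so the two trends combine.
I > Na: period and group pull opposite ways; the across-period shift dominates (295 vs 53 kJ/mol).
F > I: F sits above I in group 17, so the down-group effect alone puts F higher.
Cl > F: this pair runs against the simple trend — see the exception note.
Note the exception: Cl has a higher electron affinity than F, contrary to the simple trend — F's small 2p subshell makes the incoming electron feel strong e⁻–e⁻ repulsion, so Cl actually releases more energy on gaining an electron.
Tabulated electron affinity (kJ/mol): F 328, Na 53, Cl 349, I 295.
So from highest to lowest: Cl > F > I > Na.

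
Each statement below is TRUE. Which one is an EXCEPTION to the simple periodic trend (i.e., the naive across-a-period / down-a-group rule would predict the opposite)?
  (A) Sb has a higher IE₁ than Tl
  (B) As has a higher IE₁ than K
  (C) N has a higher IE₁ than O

The general trend: IE₁ increases across a period and decreases down a group.
(A) Sb (period 5, group 15) vs Tl (period 6, group 13): the stated order agrees with the simple trend.
(B) As (period 4, group 15) vs K (period 4, group 1): the stated order agrees with the simple trend.
(C) N (period 2, group 15) vs O (period 2, group 16): the stated order contradicts the simple trend.
The exception is (C): pairing an electron in O's 2p⁴ costs repulsion energy, so O ionizes more easily than half-filled N (2p³).

(C)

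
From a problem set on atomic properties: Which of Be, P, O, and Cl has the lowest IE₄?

P

After 3 electrons have been removed, what remains? Be³⁺ is already 1 electron into the core; P³⁺ still has 2 valence electrons; O³⁺ still has 3 valence electrons; Cl³⁺ still has 4 valence electrons.
Core electrons are held far more tightly than valence electrons, so Be tops the IE_4 order.
Valence configurations: P³⁺ [Ne]3s², O³⁺ [He]2s²2p¹, Cl³⁺ [Ne]3s²3p².
Tabulated IE_4 (kJ/mol): Be 21007, P 4964, O 7469, Cl 5159.
So the fourth ionization energies run P < Cl < O < Be.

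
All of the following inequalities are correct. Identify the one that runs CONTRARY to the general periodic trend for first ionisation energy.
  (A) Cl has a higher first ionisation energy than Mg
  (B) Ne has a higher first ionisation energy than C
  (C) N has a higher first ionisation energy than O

The general trend: first ionisation energy increases across a period and decreases down a group.
(A) Cl (period 3, group 17) vs Mg (period 3, group 2): the stated order agrees with the simple trend.
(B) Ne (period 2, group 18) vs C (period 2, group 14): the stated order agrees with the simple trend.
(C) N (period 2, group 15) vs O (period 2, group 16): the stated order contradicts the simple trend.
The exception is (C): pairing an electron in O's 2p⁴ costs repulsion energy, so O ionizes more easily than half-filled N (2p³).

(C)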